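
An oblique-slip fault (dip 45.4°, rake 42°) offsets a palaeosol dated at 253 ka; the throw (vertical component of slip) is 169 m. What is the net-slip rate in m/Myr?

dip-slip = throw / sin(dip) = 169 / sin(45.4°) = 237.4 m
net slip = dip-slip / sin(rake) = 237.4 / sin(42°) = 354.7 m
rate = 354.7 m / 253 ka = 0.00140 m/yr = 1400 m/Myr

1400 m/Myr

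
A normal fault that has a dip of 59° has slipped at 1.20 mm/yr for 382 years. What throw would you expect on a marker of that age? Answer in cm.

dip-slip = rate × time = 1.20 mm/yr × 382 years = 0.4584 m
throw = dip-slip × sin(dip) = 0.4584 × sin(59°) = 0.393 m = 39.3 cm

39.3 cm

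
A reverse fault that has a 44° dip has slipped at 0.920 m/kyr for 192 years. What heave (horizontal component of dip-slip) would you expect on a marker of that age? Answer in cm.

12.7 cm

dip-slip = rate × time = 0.920 m/kyr × 192 years = 0.1766 m
heave = dip-slip × cos(dip) = 0.1766 × cos(44°) = 0.127 m = 12.7 cm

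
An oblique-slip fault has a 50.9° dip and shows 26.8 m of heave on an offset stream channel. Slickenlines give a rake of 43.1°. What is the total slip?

62.2 m

dip-slip = heave / cos(dip) = 26.8 / cos(50.9°) = 42.49 m
net slip = dip-slip / sin(rake) = 42.49 / sin(43.1°) = 62.2 m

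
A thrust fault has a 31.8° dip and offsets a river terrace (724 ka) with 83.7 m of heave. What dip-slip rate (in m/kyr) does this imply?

dip-slip = heave / cos(dip) = 83.7 m / cos(31.8°) = 98.48 m
rate = 98.48 m / 724 ka = 0.000136 m/yr = 0.136 m/kyr

0.136 m/kyr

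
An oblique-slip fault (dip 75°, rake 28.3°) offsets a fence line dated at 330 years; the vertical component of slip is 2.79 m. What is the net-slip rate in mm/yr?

18.5 mm/yr

dip-slip = throw / sin(dip) = 2.79 / sin(75°) = 2.888 m
net slip = dip-slip / sin(rake) = 2.888 / sin(28.3°) = 6.093 m
rate = 6.093 m / 330 years = 0.0185 m/yr = 18.5 mm/yr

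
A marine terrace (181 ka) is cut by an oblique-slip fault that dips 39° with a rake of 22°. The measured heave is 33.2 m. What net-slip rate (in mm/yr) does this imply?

dip-slip = heave / cos(dip) = 33.2 / cos(39°) = 42.72 m
net slip = dip-slip / sin(rake) = 42.72 / sin(22°) = 114 m
rate = 114 m / 181 ka = 0.000630 m/yr = 0.630 mm/yr

0.630 mm/yr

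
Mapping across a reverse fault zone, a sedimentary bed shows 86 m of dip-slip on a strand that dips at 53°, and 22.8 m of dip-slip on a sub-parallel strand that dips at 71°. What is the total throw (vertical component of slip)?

90.2 m

throw_A = 86 × sin(53°) = 68.68 m
throw_B = 22.8 × sin(71°) = 21.56 m
total = 68.68 + 21.56 = 90.2 m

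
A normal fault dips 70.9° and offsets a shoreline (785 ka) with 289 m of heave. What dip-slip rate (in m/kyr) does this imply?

1.13 m/kyr

dip-slip = heave / cos(dip) = 289 m / cos(70.9°) = 883.2 m
rate = 883.2 m / 785 ka = 0.00113 m/yr = 1.13 m/kyr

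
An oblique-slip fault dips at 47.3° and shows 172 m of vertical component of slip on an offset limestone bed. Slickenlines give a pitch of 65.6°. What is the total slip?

257 m

dip-slip = throw / sin(dip) = 172 / sin(47.3°) = 234 m
net slip = dip-slip / sin(rake) = 234 / sin(65.6°) = 257 m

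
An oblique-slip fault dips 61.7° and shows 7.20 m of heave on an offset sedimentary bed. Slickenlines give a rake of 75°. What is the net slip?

15.7 m

dip-slip = heave / cos(dip) = 7.20 / cos(61.7°) = 15.19 m
net slip = dip-slip / sin(rake) = 15.19 / sin(75°) = 15.7 m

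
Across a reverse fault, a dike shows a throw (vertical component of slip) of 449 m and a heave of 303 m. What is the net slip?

net slip = √(throw² + heave²) = √(449² + 303²) = 542 m

542 m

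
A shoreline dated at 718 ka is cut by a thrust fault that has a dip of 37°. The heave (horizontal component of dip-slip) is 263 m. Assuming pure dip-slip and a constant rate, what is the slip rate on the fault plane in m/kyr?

dip-slip = heave / cos(dip) = 263 m / cos(37°) = 329.3 m
rate = 329.3 m / 718 ka = 0.000459 m/yr = 0.459 m/kyr

0.459 m/kyr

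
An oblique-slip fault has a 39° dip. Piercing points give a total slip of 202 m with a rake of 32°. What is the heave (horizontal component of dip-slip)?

dip-slip = net slip × sin(rake) = 202 m × sin(32°) = 107 m
heave = dip-slip × cos(dip) = 107 × cos(39°) = 83.2 m

83.2 m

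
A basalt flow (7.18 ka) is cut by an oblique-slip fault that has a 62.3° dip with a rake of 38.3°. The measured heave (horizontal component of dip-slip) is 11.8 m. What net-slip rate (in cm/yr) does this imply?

dip-slip = heave / cos(dip) = 11.8 / cos(62.3°) = 25.38 m
net slip = dip-slip / sin(rake) = 25.38 / sin(38.3°) = 40.96 m
rate = 40.96 m / 7.18 ka = 0.00570 m/yr = 0.570 cm/yr

0.570 cm/yr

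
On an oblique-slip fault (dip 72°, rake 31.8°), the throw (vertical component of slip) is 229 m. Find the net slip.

457 m

dip-slip = throw / sin(dip) = 229 / sin(72°) = 240.8 m
net slip = dip-slip / sin(rake) = 240.8 / sin(31.8°) = 457 m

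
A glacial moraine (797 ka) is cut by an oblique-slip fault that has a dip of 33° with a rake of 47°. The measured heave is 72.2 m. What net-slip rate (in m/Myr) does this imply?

148 m/Myr

dip-slip = heave / cos(dip) = 72.2 / cos(33°) = 86.09 m
net slip = dip-slip / sin(rake) = 86.09 / sin(47°) = 117.7 m
rate = 117.7 m / 797 ka = 0.000148 m/yr = 148 m/Myr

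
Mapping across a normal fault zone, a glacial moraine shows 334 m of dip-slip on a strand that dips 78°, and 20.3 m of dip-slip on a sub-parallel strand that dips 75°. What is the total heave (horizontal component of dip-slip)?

heave_A = 334 × cos(78°) = 69.44 m
heave_B = 20.3 × cos(75°) = 5.254 m
total = 69.44 + 5.254 = 74.7 m

74.7 m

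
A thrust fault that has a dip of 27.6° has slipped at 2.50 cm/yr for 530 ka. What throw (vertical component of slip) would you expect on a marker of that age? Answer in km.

dip-slip = rate × time = 2.50 cm/yr × 530 ka = 13250 m
throw = dip-slip × sin(dip) = 13250 × sin(27.6°) = 6140 m = 6.14 km

6.14 km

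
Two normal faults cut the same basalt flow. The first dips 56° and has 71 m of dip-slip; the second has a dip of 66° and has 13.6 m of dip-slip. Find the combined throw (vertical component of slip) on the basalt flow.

71.3 m

throw_A = 71 × sin(56°) = 58.86 m
throw_B = 13.6 × sin(66°) = 12.42 m
total = 58.86 + 12.42 = 71.3 m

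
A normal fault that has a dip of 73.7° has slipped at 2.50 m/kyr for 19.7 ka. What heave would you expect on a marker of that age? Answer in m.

dip-slip = rate × time = 2.50 m/kyr × 19.7 ka = 49.25 m
heave = dip-slip × cos(dip) = 49.25 × cos(73.7°) = 13.8 m

13.8 m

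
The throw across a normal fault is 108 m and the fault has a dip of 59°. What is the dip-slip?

dip-slip = throw / sin(dip) = 108 / sin(59°) = 126 m

126 m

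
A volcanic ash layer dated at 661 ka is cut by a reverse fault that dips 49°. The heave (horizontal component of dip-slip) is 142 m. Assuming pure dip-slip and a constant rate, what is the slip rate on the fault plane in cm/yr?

dip-slip = heave / cos(dip) = 142 m / cos(49°) = 216.4 m
rate = 216.4 m / 661 ka = 0.000327 m/yr = 0.0327 cm/yr

0.0327 cm/yr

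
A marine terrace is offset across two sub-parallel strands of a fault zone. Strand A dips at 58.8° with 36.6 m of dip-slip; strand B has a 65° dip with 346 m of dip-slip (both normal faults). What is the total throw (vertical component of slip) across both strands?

345 m

throw_A = 36.6 × sin(58.8°) = 31.31 m
throw_B = 346 × sin(65°) = 313.6 m
total = 31.31 + 313.6 = 345 m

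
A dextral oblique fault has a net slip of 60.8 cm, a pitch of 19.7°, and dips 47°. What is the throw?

15 cm

dip-slip = net slip × sin(rake) = 60.8 cm × sin(19.7°) = 20.50 cm
throw = dip-slip × sin(dip) = 20.50 × sin(47°) = 15 cm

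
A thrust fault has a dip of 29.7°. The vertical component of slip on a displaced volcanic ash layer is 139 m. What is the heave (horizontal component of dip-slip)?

heave = throw / tan(dip) = 139 / tan(29.7°) = 244 m

244 m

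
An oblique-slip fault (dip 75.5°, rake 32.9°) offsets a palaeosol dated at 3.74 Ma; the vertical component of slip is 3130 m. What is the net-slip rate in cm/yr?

0.159 cm/yr

dip-slip = throw / sin(dip) = 3130 / sin(75.5°) = 3233 m
net slip = dip-slip / sin(rake) = 3233 / sin(32.9°) = 5952 m
rate = 5952 m / 3.74 Ma = 0.00159 m/yr = 0.159 cm/yr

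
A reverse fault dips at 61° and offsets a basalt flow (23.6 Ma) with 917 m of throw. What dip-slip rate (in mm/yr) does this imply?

dip-slip = throw / sin(dip) = 917 m / sin(61°) = 1048 m
rate = 1048 m / 23.6 Ma = 0.0000444 m/yr = 0.0444 mm/yr

0.0444 mm/yr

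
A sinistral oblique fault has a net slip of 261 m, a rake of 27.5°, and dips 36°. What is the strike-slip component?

232 m

strike-slip = net slip × cos(rake) = 261 m × cos(27.5°) = 232 m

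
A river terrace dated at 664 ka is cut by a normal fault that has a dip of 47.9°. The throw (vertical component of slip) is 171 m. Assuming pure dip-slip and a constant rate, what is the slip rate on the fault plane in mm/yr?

dip-slip = throw / sin(dip) = 171 m / sin(47.9°) = 230.5 m
rate = 230.5 m / 664 ka = 0.000347 m/yr = 0.347 mm/yr

0.347 mm/yr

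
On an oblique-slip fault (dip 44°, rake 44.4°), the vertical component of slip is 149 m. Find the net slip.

307 m

dip-slip = throw / sin(dip) = 149 / sin(44°) = 214.5 m
net slip = dip-slip / sin(rake) = 214.5 / sin(44.4°) = 307 m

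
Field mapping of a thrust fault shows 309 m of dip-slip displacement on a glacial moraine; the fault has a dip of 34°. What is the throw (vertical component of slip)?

throw = dip-slip × sin(dip) = 309 m × sin(34°) = 173 m

173 m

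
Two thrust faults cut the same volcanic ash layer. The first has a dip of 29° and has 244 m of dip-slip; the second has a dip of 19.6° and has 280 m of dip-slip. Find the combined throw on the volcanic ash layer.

212 m

throw_A = 244 × sin(29°) = 118.3 m
throw_B = 280 × sin(19.6°) = 93.93 m
total = 118.3 + 93.93 = 212 m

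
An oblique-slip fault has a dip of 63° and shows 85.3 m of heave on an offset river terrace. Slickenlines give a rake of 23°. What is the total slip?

481 m

dip-slip = heave / cos(dip) = 85.3 / cos(63°) = 187.9 m
net slip = dip-slip / sin(rake) = 187.9 / sin(23°) = 481 m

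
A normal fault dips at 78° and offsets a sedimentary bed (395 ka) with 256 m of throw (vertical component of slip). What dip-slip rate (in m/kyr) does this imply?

dip-slip = throw / sin(dip) = 256 m / sin(78°) = 261.7 m
rate = 261.7 m / 395 ka = 0.000663 m/yr = 0.663 m/kyr

0.663 m/kyr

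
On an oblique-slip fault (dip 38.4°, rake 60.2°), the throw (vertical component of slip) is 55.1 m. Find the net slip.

dip-slip = throw / sin(dip) = 55.1 / sin(38.4°) = 88.71 m
net slip = dip-slip / sin(rake) = 88.71 / sin(60.2°) = 102 m

102 m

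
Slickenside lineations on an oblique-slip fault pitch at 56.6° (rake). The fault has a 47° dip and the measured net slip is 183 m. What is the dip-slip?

153 m

dip-slip = net slip × sin(rake) = 183 m × sin(56.6°) = 153 m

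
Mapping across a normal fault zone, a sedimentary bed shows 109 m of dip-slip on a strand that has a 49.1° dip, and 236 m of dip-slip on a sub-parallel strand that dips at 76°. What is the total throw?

throw_A = 109 × sin(49.1°) = 82.39 m
throw_B = 236 × sin(76°) = 229 m
total = 82.39 + 229 = 311 m

311 m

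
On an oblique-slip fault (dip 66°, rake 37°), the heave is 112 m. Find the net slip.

458 m

dip-slip = heave / cos(dip) = 112 / cos(66°) = 275.4 m
net slip = dip-slip / sin(rake) = 275.4 / sin(37°) = 458 m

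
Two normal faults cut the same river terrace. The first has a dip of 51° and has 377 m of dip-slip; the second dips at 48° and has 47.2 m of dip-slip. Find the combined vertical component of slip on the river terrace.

328 m

throw_A = 377 × sin(51°) = 293 m
throw_B = 47.2 × sin(48°) = 35.08 m
total = 293 + 35.08 = 328 m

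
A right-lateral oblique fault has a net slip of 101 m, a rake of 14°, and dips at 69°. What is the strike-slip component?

98 m

strike-slip = net slip × cos(rake) = 101 m × cos(14°) = 98 m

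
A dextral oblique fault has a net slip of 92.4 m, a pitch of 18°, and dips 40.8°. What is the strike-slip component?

87.9 m

strike-slip = net slip × cos(rake) = 92.4 m × cos(18°) = 87.9 m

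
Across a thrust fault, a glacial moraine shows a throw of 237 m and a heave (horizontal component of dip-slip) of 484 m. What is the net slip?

net slip = √(throw² + heave²) = √(237² + 484²) = 539 m

539 m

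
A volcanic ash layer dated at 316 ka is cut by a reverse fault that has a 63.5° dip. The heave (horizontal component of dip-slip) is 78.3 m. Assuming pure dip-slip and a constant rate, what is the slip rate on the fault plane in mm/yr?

0.555 mm/yr

dip-slip = heave / cos(dip) = 78.3 m / cos(63.5°) = 175.5 m
rate = 175.5 m / 316 ka = 0.000555 m/yr = 0.555 mm/yr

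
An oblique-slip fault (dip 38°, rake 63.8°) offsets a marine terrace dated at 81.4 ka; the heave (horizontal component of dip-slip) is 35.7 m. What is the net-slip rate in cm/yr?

dip-slip = heave / cos(dip) = 35.7 / cos(38°) = 45.30 m
net slip = dip-slip / sin(rake) = 45.30 / sin(63.8°) = 50.49 m
rate = 50.49 m / 81.4 ka = 0.000620 m/yr = 0.0620 cm/yr

0.0620 cm/yr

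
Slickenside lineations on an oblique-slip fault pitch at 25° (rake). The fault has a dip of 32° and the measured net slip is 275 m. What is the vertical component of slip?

dip-slip = net slip × sin(rake) = 275 m × sin(25°) = 116.2 m
throw = dip-slip × sin(dip) = 116.2 × sin(32°) = 61.6 m

61.6 m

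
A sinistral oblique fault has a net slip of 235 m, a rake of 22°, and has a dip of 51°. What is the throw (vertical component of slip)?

68.4 m

dip-slip = net slip × sin(rake) = 235 m × sin(22°) = 88.03 m
throw = dip-slip × sin(dip) = 88.03 × sin(51°) = 68.4 m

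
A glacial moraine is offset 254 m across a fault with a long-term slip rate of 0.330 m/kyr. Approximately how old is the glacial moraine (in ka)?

770 ka

age = offset / rate = 254 m / (0.330 m/kyr) = 770000 yr = 770 ka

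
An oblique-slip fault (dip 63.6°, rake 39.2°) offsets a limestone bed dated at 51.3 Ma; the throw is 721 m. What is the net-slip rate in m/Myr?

dip-slip = throw / sin(dip) = 721 / sin(63.6°) = 804.9 m
net slip = dip-slip / sin(rake) = 804.9 / sin(39.2°) = 1274 m
rate = 1274 m / 51.3 Ma = 0.0000248 m/yr = 24.8 m/Myr

24.8 m/Myr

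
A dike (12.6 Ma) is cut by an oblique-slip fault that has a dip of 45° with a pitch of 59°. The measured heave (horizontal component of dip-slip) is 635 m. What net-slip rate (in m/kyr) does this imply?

dip-slip = heave / cos(dip) = 635 / cos(45°) = 898 m
net slip = dip-slip / sin(rake) = 898 / sin(59°) = 1048 m
rate = 1048 m / 12.6 Ma = 0.0000831 m/yr = 0.0831 m/kyr

0.0831 m/kyr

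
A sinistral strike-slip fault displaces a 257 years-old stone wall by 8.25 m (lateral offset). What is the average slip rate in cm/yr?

rate = 8.25 m / 257 years = 0.0321 m/yr = 3.21 cm/yr

3.21 cm/yr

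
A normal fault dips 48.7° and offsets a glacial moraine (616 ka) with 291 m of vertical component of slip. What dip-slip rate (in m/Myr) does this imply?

629 m/Myr

dip-slip = throw / sin(dip) = 291 m / sin(48.7°) = 387.3 m
rate = 387.3 m / 616 ka = 0.000629 m/yr = 629 m/Myr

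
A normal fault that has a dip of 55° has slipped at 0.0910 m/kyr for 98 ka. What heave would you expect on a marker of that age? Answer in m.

dip-slip = rate × time = 0.0910 m/kyr × 98 ka = 8.918 m
heave = dip-slip × cos(dip) = 8.918 × cos(55°) = 5.12 m

5.12 m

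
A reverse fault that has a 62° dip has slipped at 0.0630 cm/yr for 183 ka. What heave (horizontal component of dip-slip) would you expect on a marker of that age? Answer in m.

54.1 m

dip-slip = rate × time = 0.0630 cm/yr × 183 ka = 115.3 m
heave = dip-slip × cos(dip) = 115.3 × cos(62°) = 54.1 m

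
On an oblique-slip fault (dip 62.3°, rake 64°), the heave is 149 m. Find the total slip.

357 m

dip-slip = heave / cos(dip) = 149 / cos(62.3°) = 320.5 m
net slip = dip-slip / sin(rake) = 320.5 / sin(64°) = 357 m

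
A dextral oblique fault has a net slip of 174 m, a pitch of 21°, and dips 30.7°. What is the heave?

dip-slip = net slip × sin(rake) = 174 m × sin(21°) = 62.36 m
heave = dip-slip × cos(dip) = 62.36 × cos(30.7°) = 53.6 m

53.6 m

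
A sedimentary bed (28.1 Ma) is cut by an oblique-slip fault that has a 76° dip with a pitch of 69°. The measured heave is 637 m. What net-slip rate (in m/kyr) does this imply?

dip-slip = heave / cos(dip) = 637 / cos(76°) = 2633 m
net slip = dip-slip / sin(rake) = 2633 / sin(69°) = 2820 m
rate = 2820 m / 28.1 Ma = 0.000100 m/yr = 0.100 m/kyr

0.100 m/kyr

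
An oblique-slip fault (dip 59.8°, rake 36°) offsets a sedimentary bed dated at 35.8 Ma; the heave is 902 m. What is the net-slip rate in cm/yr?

dip-slip = heave / cos(dip) = 902 / cos(59.8°) = 1793 m
net slip = dip-slip / sin(rake) = 1793 / sin(36°) = 3051 m
rate = 3051 m / 35.8 Ma = 0.0000852 m/yr = 0.00852 cm/yr

0.00852 cm/yr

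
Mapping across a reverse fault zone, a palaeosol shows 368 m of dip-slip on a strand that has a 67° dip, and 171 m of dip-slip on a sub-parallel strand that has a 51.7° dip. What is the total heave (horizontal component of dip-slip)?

250 m

heave_A = 368 × cos(67°) = 143.8 m
heave_B = 171 × cos(51.7°) = 106 m
total = 143.8 + 106 = 250 m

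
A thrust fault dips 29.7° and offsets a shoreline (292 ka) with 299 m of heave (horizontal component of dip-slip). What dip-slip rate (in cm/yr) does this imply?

0.118 cm/yr

dip-slip = heave / cos(dip) = 299 m / cos(29.7°) = 344.2 m
rate = 344.2 m / 292 ka = 0.00118 m/yr = 0.118 cm/yr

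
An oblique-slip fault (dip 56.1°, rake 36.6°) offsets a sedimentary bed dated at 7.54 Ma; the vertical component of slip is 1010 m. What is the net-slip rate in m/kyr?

0.271 m/kyr

dip-slip = throw / sin(dip) = 1010 / sin(56.1°) = 1217 m
net slip = dip-slip / sin(rake) = 1217 / sin(36.6°) = 2041 m
rate = 2041 m / 7.54 Ma = 0.000271 m/yr = 0.271 m/kyr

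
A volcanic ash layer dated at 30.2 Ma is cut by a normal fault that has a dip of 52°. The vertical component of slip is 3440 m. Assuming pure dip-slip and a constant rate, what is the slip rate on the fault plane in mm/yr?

dip-slip = throw / sin(dip) = 3440 m / sin(52°) = 4365 m
rate = 4365 m / 30.2 Ma = 0.000145 m/yr = 0.145 mm/yr

0.145 mm/yr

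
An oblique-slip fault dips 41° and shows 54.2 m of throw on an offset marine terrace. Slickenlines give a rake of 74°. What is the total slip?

dip-slip = throw / sin(dip) = 54.2 / sin(41°) = 82.61 m
net slip = dip-slip / sin(rake) = 82.61 / sin(74°) = 85.9 m

85.9 m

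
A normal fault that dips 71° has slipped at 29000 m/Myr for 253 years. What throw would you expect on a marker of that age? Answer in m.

dip-slip = rate × time = 29000 m/Myr × 253 years = 7.337 m
throw = dip-slip × sin(dip) = 7.337 × sin(71°) = 6.94 m

6.94 m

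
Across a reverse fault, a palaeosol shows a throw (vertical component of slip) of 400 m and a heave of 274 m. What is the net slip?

net slip = √(throw² + heave²) = √(400² + 274²) = 485 m

485 m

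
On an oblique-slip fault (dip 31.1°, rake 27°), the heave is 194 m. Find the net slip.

499 m

dip-slip = heave / cos(dip) = 194 / cos(31.1°) = 226.6 m
net slip = dip-slip / sin(rake) = 226.6 / sin(27°) = 499 m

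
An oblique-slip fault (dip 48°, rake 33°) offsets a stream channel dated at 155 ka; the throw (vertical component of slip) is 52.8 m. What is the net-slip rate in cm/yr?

0.0842 cm/yr

dip-slip = throw / sin(dip) = 52.8 / sin(48°) = 71.05 m
net slip = dip-slip / sin(rake) = 71.05 / sin(33°) = 130.5 m
rate = 130.5 m / 155 ka = 0.000842 m/yr = 0.0842 cm/yr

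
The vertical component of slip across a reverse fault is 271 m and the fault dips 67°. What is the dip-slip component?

dip-slip = throw / sin(dip) = 271 / sin(67°) = 294 m

294 m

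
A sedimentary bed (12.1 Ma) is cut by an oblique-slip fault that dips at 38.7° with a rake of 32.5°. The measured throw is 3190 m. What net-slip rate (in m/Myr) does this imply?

dip-slip = throw / sin(dip) = 3190 / sin(38.7°) = 5102 m
net slip = dip-slip / sin(rake) = 5102 / sin(32.5°) = 9496 m
rate = 9496 m / 12.1 Ma = 0.000785 m/yr = 785 m/Myr

785 m/Myr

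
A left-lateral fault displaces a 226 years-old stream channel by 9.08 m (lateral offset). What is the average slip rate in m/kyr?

rate = 9.08 m / 226 years = 0.0402 m/yr = 40.2 m/kyr

40.2 m/kyr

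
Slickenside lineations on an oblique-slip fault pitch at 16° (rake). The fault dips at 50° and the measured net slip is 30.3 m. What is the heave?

5.37 m

dip-slip = net slip × sin(rake) = 30.3 m × sin(16°) = 8.352 m
heave = dip-slip × cos(dip) = 8.352 × cos(50°) = 5.37 m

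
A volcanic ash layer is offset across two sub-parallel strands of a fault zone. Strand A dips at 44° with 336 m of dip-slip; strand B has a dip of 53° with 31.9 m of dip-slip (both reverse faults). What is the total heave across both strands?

261 m

heave_A = 336 × cos(44°) = 241.7 m
heave_B = 31.9 × cos(53°) = 19.20 m
total = 241.7 + 19.20 = 261 m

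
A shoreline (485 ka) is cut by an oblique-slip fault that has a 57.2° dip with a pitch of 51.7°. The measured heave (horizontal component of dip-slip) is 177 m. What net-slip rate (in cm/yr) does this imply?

0.0858 cm/yr

dip-slip = heave / cos(dip) = 177 / cos(57.2°) = 326.7 m
net slip = dip-slip / sin(rake) = 326.7 / sin(51.7°) = 416.4 m
rate = 416.4 m / 485 ka = 0.000858 m/yr = 0.0858 cm/yr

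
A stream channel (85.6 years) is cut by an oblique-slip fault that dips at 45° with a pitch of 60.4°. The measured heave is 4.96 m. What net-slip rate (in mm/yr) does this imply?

94.2 mm/yr

dip-slip = heave / cos(dip) = 4.96 / cos(45°) = 7.014 m
net slip = dip-slip / sin(rake) = 7.014 / sin(60.4°) = 8.067 m
rate = 8.067 m / 85.6 years = 0.0942 m/yr = 94.2 mm/yr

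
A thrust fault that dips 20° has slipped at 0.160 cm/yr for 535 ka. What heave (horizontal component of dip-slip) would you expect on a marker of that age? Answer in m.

dip-slip = rate × time = 0.160 cm/yr × 535 ka = 856 m
heave = dip-slip × cos(dip) = 856 × cos(20°) = 804 m

804 m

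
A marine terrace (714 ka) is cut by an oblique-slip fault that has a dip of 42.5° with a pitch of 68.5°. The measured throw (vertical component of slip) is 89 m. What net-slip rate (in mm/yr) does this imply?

0.198 mm/yr

dip-slip = throw / sin(dip) = 89 / sin(42.5°) = 131.7 m
net slip = dip-slip / sin(rake) = 131.7 / sin(68.5°) = 141.6 m
rate = 141.6 m / 714 ka = 0.000198 m/yr = 0.198 mm/yr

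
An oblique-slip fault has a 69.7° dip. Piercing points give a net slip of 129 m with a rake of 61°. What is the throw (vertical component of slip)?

dip-slip = net slip × sin(rake) = 129 m × sin(61°) = 112.8 m
throw = dip-slip × sin(dip) = 112.8 × sin(69.7°) = 106 m

106 m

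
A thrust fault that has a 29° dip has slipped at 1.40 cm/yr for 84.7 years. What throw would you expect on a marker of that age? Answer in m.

0.575 m

dip-slip = rate × time = 1.40 cm/yr × 84.7 years = 1.186 m
throw = dip-slip × sin(dip) = 1.186 × sin(29°) = 0.575 m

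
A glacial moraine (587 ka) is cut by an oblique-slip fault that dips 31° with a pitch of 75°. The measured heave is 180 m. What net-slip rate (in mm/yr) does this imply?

dip-slip = heave / cos(dip) = 180 / cos(31°) = 210 m
net slip = dip-slip / sin(rake) = 210 / sin(75°) = 217.4 m
rate = 217.4 m / 587 ka = 0.000370 m/yr = 0.370 mm/yr

0.370 mm/yr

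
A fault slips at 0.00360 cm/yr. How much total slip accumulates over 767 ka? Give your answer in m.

slip = rate × time = 0.00360 cm/yr × 767 ka = 27.6 m

27.6 m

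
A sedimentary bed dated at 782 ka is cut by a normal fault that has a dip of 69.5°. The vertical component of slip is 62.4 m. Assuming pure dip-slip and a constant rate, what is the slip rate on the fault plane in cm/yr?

dip-slip = throw / sin(dip) = 62.4 m / sin(69.5°) = 66.62 m
rate = 66.62 m / 782 ka = 0.0000852 m/yr = 0.00852 cm/yr

0.00852 cm/yr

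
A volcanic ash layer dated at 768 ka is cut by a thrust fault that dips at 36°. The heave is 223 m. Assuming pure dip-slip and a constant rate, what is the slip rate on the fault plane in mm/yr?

dip-slip = heave / cos(dip) = 223 m / cos(36°) = 275.6 m
rate = 275.6 m / 768 ka = 0.000359 m/yr = 0.359 mm/yr

0.359 mm/yr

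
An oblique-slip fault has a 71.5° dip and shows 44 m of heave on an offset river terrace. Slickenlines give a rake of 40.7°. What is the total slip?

dip-slip = heave / cos(dip) = 44 / cos(71.5°) = 138.7 m
net slip = dip-slip / sin(rake) = 138.7 / sin(40.7°) = 213 m

213 m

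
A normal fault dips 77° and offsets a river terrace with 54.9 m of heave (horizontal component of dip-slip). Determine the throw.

238 m

throw = heave × tan(dip) = 54.9 × tan(77°) = 238 m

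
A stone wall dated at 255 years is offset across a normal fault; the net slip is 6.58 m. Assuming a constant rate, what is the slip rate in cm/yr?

2.58 cm/yr

rate = 6.58 m / 255 years = 0.0258 m/yr = 2.58 cm/yr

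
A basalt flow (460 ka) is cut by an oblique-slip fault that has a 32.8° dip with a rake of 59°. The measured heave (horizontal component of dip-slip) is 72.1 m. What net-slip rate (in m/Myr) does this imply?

dip-slip = heave / cos(dip) = 72.1 / cos(32.8°) = 85.78 m
net slip = dip-slip / sin(rake) = 85.78 / sin(59°) = 100.1 m
rate = 100.1 m / 460 ka = 0.000218 m/yr = 218 m/Myr

218 m/Myr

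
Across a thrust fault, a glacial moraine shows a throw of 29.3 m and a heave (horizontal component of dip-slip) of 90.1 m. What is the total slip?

94.7 m

net slip = √(throw² + heave²) = √(29.3² + 90.1²) = 94.7 m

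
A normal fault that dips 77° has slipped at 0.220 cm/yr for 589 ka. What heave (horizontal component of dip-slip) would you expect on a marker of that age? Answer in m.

dip-slip = rate × time = 0.220 cm/yr × 589 ka = 1296 m
heave = dip-slip × cos(dip) = 1296 × cos(77°) = 291 m

291 m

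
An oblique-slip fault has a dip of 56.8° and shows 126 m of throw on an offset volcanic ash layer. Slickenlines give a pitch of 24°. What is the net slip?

dip-slip = throw / sin(dip) = 126 / sin(56.8°) = 150.6 m
net slip = dip-slip / sin(rake) = 150.6 / sin(24°) = 370 m

370 m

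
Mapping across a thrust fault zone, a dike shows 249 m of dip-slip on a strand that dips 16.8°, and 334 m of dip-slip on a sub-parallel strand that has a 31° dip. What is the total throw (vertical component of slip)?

throw_A = 249 × sin(16.8°) = 71.97 m
throw_B = 334 × sin(31°) = 172 m
total = 71.97 + 172 = 244 m

244 m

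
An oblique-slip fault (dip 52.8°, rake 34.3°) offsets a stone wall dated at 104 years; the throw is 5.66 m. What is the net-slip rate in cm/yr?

12.1 cm/yr

dip-slip = throw / sin(dip) = 5.66 / sin(52.8°) = 7.106 m
net slip = dip-slip / sin(rake) = 7.106 / sin(34.3°) = 12.61 m
rate = 12.61 m / 104 years = 0.121 m/yr = 12.1 cm/yr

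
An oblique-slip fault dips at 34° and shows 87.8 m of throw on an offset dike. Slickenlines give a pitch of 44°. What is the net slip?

dip-slip = throw / sin(dip) = 87.8 / sin(34°) = 157 m
net slip = dip-slip / sin(rake) = 157 / sin(44°) = 226 m

226 m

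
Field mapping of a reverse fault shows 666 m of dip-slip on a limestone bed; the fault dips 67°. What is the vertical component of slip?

613 m

throw = dip-slip × sin(dip) = 666 m × sin(67°) = 613 m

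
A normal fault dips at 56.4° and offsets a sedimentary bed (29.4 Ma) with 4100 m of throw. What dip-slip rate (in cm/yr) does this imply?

0.0167 cm/yr

dip-slip = throw / sin(dip) = 4100 m / sin(56.4°) = 4922 m
rate = 4922 m / 29.4 Ma = 0.000167 m/yr = 0.0167 cm/yr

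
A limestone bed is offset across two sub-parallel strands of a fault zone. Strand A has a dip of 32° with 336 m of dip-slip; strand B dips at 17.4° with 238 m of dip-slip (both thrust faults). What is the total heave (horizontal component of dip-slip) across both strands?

512 m

heave_A = 336 × cos(32°) = 284.9 m
heave_B = 238 × cos(17.4°) = 227.1 m
total = 284.9 + 227.1 = 512 m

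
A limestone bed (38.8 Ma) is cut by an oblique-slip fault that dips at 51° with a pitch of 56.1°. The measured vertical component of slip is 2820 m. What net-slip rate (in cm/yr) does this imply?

0.0113 cm/yr

dip-slip = throw / sin(dip) = 2820 / sin(51°) = 3629 m
net slip = dip-slip / sin(rake) = 3629 / sin(56.1°) = 4372 m
rate = 4372 m / 38.8 Ma = 0.000113 m/yr = 0.0113 cm/yr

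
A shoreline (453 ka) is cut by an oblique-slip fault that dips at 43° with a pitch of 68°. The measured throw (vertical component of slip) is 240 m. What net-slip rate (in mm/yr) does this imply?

0.838 mm/yr

dip-slip = throw / sin(dip) = 240 / sin(43°) = 351.9 m
net slip = dip-slip / sin(rake) = 351.9 / sin(68°) = 379.5 m
rate = 379.5 m / 453 ka = 0.000838 m/yr = 0.838 mm/yr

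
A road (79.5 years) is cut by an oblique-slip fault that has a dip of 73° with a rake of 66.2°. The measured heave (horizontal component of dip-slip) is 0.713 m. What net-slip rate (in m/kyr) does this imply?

33.5 m/kyr

dip-slip = heave / cos(dip) = 0.713 / cos(73°) = 2.439 m
net slip = dip-slip / sin(rake) = 2.439 / sin(66.2°) = 2.665 m
rate = 2.665 m / 79.5 years = 0.0335 m/yr = 33.5 m/kyr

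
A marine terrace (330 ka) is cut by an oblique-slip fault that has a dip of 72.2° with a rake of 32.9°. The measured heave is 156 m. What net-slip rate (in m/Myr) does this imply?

dip-slip = heave / cos(dip) = 156 / cos(72.2°) = 510.3 m
net slip = dip-slip / sin(rake) = 510.3 / sin(32.9°) = 939.5 m
rate = 939.5 m / 330 ka = 0.00285 m/yr = 2850 m/Myr

2850 m/Myr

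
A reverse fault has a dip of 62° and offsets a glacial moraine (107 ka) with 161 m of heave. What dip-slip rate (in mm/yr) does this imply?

3.21 mm/yr

dip-slip = heave / cos(dip) = 161 m / cos(62°) = 342.9 m
rate = 342.9 m / 107 ka = 0.00321 m/yr = 3.21 mm/yr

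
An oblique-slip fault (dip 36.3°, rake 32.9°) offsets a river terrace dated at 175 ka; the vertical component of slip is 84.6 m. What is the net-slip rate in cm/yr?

dip-slip = throw / sin(dip) = 84.6 / sin(36.3°) = 142.9 m
net slip = dip-slip / sin(rake) = 142.9 / sin(32.9°) = 263.1 m
rate = 263.1 m / 175 ka = 0.00150 m/yr = 0.150 cm/yr

0.150 cm/yr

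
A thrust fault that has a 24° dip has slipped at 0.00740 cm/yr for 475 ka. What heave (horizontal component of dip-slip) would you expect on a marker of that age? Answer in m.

dip-slip = rate × time = 0.00740 cm/yr × 475 ka = 35.15 m
heave = dip-slip × cos(dip) = 35.15 × cos(24°) = 32.1 m

32.1 m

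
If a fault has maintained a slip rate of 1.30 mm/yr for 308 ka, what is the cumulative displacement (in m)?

slip = rate × time = 1.30 mm/yr × 308 ka = 400 m

400 m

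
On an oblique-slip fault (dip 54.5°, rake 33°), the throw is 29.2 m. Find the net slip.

dip-slip = throw / sin(dip) = 29.2 / sin(54.5°) = 35.87 m
net slip = dip-slip / sin(rake) = 35.87 / sin(33°) = 65.9 m

65.9 m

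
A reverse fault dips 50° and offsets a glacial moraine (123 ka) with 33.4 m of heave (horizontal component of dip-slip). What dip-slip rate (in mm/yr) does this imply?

dip-slip = heave / cos(dip) = 33.4 m / cos(50°) = 51.96 m
rate = 51.96 m / 123 ka = 0.000422 m/yr = 0.422 mm/yr

0.422 mm/yr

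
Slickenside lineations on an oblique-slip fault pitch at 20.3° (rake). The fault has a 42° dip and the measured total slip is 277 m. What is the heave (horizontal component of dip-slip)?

dip-slip = net slip × sin(rake) = 277 m × sin(20.3°) = 96.10 m
heave = dip-slip × cos(dip) = 96.10 × cos(42°) = 71.4 m

71.4 m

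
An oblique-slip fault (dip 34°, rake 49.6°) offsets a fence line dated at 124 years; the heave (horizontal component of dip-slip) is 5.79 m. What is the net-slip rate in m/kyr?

dip-slip = heave / cos(dip) = 5.79 / cos(34°) = 6.984 m
net slip = dip-slip / sin(rake) = 6.984 / sin(49.6°) = 9.171 m
rate = 9.171 m / 124 years = 0.0740 m/yr = 74 m/kyr

74 m/kyr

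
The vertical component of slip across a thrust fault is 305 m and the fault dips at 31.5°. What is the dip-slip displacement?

dip-slip = throw / sin(dip) = 305 / sin(31.5°) = 584 m

584 m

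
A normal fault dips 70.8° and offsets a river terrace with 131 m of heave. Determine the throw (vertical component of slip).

376 m

throw = heave × tan(dip) = 131 × tan(70.8°) = 376 m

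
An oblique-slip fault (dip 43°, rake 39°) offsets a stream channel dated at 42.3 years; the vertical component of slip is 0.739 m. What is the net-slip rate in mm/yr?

40.7 mm/yr

dip-slip = throw / sin(dip) = 0.739 / sin(43°) = 1.084 m
net slip = dip-slip / sin(rake) = 1.084 / sin(39°) = 1.722 m
rate = 1.722 m / 42.3 years = 0.0407 m/yr = 40.7 mm/yr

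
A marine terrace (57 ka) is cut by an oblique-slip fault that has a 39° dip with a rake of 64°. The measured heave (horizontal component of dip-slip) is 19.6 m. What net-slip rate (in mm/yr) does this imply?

dip-slip = heave / cos(dip) = 19.6 / cos(39°) = 25.22 m
net slip = dip-slip / sin(rake) = 25.22 / sin(64°) = 28.06 m
rate = 28.06 m / 57 ka = 0.000492 m/yr = 0.492 mm/yr

0.492 mm/yr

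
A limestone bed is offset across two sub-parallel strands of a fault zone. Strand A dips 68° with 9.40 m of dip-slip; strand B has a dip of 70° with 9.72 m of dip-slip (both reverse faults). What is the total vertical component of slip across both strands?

throw_A = 9.40 × sin(68°) = 8.716 m
throw_B = 9.72 × sin(70°) = 9.134 m
total = 8.716 + 9.134 = 17.8 m

17.8 m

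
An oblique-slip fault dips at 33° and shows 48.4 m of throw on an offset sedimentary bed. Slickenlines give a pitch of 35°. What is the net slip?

dip-slip = throw / sin(dip) = 48.4 / sin(33°) = 88.87 m
net slip = dip-slip / sin(rake) = 88.87 / sin(35°) = 155 m

155 m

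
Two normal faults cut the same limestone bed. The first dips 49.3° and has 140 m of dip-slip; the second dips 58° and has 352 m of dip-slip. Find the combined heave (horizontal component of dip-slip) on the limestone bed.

278 m

heave_A = 140 × cos(49.3°) = 91.29 m
heave_B = 352 × cos(58°) = 186.5 m
total = 91.29 + 186.5 = 278 m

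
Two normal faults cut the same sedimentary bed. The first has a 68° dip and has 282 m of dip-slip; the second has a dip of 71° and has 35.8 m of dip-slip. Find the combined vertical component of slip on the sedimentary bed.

throw_A = 282 × sin(68°) = 261.5 m
throw_B = 35.8 × sin(71°) = 33.85 m
total = 261.5 + 33.85 = 295 m

295 m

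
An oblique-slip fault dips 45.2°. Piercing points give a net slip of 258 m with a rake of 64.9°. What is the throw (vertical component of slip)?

dip-slip = net slip × sin(rake) = 258 m × sin(64.9°) = 233.6 m
throw = dip-slip × sin(dip) = 233.6 × sin(45.2°) = 166 m

166 m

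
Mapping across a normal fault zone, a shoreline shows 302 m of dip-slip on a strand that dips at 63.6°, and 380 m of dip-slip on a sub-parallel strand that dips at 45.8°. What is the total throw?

543 m

throw_A = 302 × sin(63.6°) = 270.5 m
throw_B = 380 × sin(45.8°) = 272.4 m
total = 270.5 + 272.4 = 543 m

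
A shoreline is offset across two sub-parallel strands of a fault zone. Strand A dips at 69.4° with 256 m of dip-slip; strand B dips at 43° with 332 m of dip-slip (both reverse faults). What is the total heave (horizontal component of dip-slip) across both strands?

333 m

heave_A = 256 × cos(69.4°) = 90.07 m
heave_B = 332 × cos(43°) = 242.8 m
total = 90.07 + 242.8 = 333 m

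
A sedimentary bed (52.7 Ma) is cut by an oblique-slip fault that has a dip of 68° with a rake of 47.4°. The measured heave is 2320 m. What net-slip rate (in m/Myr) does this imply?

dip-slip = heave / cos(dip) = 2320 / cos(68°) = 6193 m
net slip = dip-slip / sin(rake) = 6193 / sin(47.4°) = 8414 m
rate = 8414 m / 52.7 Ma = 0.000160 m/yr = 160 m/Myr

160 m/Myr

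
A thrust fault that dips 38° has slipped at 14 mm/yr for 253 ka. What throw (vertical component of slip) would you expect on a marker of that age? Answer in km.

2.18 km

dip-slip = rate × time = 14 mm/yr × 253 ka = 3542 m
throw = dip-slip × sin(dip) = 3542 × sin(38°) = 2180 m = 2.18 km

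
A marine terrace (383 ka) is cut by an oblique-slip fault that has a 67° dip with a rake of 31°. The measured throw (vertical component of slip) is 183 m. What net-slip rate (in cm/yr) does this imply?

dip-slip = throw / sin(dip) = 183 / sin(67°) = 198.8 m
net slip = dip-slip / sin(rake) = 198.8 / sin(31°) = 386 m
rate = 386 m / 383 ka = 0.00101 m/yr = 0.101 cm/yr

0.101 cm/yr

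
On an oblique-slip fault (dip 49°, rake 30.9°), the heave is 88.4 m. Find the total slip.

262 m

dip-slip = heave / cos(dip) = 88.4 / cos(49°) = 134.7 m
net slip = dip-slip / sin(rake) = 134.7 / sin(30.9°) = 262 m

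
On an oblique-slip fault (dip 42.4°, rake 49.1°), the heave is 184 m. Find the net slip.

330 m

dip-slip = heave / cos(dip) = 184 / cos(42.4°) = 249.2 m
net slip = dip-slip / sin(rake) = 249.2 / sin(49.1°) = 330 m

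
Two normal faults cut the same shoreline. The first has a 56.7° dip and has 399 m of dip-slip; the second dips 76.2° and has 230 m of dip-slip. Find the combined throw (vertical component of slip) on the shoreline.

throw_A = 399 × sin(56.7°) = 333.5 m
throw_B = 230 × sin(76.2°) = 223.4 m
total = 333.5 + 223.4 = 557 m

557 m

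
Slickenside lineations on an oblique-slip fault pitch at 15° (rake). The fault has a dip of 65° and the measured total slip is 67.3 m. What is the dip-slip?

dip-slip = net slip × sin(rake) = 67.3 m × sin(15°) = 17.4 m

17.4 m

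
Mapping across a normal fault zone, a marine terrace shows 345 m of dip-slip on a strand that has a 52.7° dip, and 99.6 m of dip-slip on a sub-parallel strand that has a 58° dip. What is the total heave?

heave_A = 345 × cos(52.7°) = 209.1 m
heave_B = 99.6 × cos(58°) = 52.78 m
total = 209.1 + 52.78 = 262 m

262 m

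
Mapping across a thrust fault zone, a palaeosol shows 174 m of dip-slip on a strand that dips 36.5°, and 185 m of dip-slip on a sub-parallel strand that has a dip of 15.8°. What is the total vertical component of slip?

throw_A = 174 × sin(36.5°) = 103.5 m
throw_B = 185 × sin(15.8°) = 50.37 m
total = 103.5 + 50.37 = 154 m

154 m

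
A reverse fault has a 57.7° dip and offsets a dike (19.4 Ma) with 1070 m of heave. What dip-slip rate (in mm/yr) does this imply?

dip-slip = heave / cos(dip) = 1070 m / cos(57.7°) = 2002 m
rate = 2002 m / 19.4 Ma = 0.000103 m/yr = 0.103 mm/yr

0.103 mm/yr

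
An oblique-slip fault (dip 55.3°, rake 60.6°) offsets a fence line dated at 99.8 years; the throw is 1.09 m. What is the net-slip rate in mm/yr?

dip-slip = throw / sin(dip) = 1.09 / sin(55.3°) = 1.326 m
net slip = dip-slip / sin(rake) = 1.326 / sin(60.6°) = 1.522 m
rate = 1.522 m / 99.8 years = 0.0152 m/yr = 15.2 mm/yr

15.2 mm/yr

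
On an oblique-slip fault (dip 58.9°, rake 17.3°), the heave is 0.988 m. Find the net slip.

6.43 m

dip-slip = heave / cos(dip) = 0.988 / cos(58.9°) = 1.913 m
net slip = dip-slip / sin(rake) = 1.913 / sin(17.3°) = 6.43 m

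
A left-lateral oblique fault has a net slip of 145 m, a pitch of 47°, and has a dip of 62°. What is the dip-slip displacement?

106 m

dip-slip = net slip × sin(rake) = 145 m × sin(47°) = 106 m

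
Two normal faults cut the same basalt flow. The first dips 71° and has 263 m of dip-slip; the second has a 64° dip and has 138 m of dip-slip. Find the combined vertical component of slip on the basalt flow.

throw_A = 263 × sin(71°) = 248.7 m
throw_B = 138 × sin(64°) = 124 m
total = 248.7 + 124 = 373 m

373 m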